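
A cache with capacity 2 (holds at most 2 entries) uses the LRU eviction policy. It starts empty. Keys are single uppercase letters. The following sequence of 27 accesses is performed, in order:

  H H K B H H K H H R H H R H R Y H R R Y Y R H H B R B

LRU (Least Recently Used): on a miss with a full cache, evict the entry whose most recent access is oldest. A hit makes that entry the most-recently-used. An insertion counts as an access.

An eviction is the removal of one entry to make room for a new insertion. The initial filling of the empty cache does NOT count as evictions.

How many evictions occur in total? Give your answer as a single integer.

LRU simulation (capacity=2):
  1. access H: MISS. Cache (LRU->MRU): [H]
  2. access H: HIT. Cache (LRU->MRU): [H]
  3. access K: MISS. Cache (LRU->MRU): [H K]
  4. access B: MISS, evict H. Cache (LRU->MRU): [K B]
  5. access H: MISS, evict K. Cache (LRU->MRU): [B H]
  6. access H: HIT. Cache (LRU->MRU): [B H]
  7. access K: MISS, evict B. Cache (LRU->MRU): [H K]
  8. access H: HIT. Cache (LRU->MRU): [K H]
  9. access H: HIT. Cache (LRU->MRU): [K H]
  10. access R: MISS, evict K. Cache (LRU->MRU): [H R]
  11. access H: HIT. Cache (LRU->MRU): [R H]
  12. access H: HIT. Cache (LRU->MRU): [R H]
  13. access R: HIT. Cache (LRU->MRU): [H R]
  14. access H: HIT. Cache (LRU->MRU): [R H]
  15. access R: HIT. Cache (LRU->MRU): [H R]
  16. access Y: MISS, evict H. Cache (LRU->MRU): [R Y]
  17. access H: MISS, evict R. Cache (LRU->MRU): [Y H]
  18. access R: MISS, evict Y. Cache (LRU->MRU): [H R]
  19. access R: HIT. Cache (LRU->MRU): [H R]
  20. access Y: MISS, evict H. Cache (LRU->MRU): [R Y]
  21. access Y: HIT. Cache (LRU->MRU): [R Y]
  22. access R: HIT. Cache (LRU->MRU): [Y R]
  23. access H: MISS, evict Y. Cache (LRU->MRU): [R H]
  24. access H: HIT. Cache (LRU->MRU): [R H]
  25. access B: MISS, evict R. Cache (LRU->MRU): [H B]
  26. access R: MISS, evict H. Cache (LRU->MRU): [B R]
  27. access B: HIT. Cache (LRU->MRU): [R B]
Total: 14 hits, 13 misses, 11 evictions

Answer: 11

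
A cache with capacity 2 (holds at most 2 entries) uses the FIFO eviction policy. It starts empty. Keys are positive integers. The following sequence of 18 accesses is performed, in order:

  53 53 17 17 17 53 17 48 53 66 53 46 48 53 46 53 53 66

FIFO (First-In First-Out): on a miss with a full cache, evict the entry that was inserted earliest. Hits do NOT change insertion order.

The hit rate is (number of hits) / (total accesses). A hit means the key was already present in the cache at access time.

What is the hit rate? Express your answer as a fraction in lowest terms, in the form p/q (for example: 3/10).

FIFO simulation (capacity=2):
  1. access 53: MISS. Cache (old->new): [53]
  2. access 53: HIT. Cache (old->new): [53]
  3. access 17: MISS. Cache (old->new): [53 17]
  4. access 17: HIT. Cache (old->new): [53 17]
  5. access 17: HIT. Cache (old->new): [53 17]
  6. access 53: HIT. Cache (old->new): [53 17]
  7. access 17: HIT. Cache (old->new): [53 17]
  8. access 48: MISS, evict 53. Cache (old->new): [17 48]
  9. access 53: MISS, evict 17. Cache (old->new): [48 53]
  10. access 66: MISS, evict 48. Cache (old->new): [53 66]
  11. access 53: HIT. Cache (old->new): [53 66]
  12. access 46: MISS, evict 53. Cache (old->new): [66 46]
  13. access 48: MISS, evict 66. Cache (old->new): [46 48]
  14. access 53: MISS, evict 46. Cache (old->new): [48 53]
  15. access 46: MISS, evict 48. Cache (old->new): [53 46]
  16. access 53: HIT. Cache (old->new): [53 46]
  17. access 53: HIT. Cache (old->new): [53 46]
  18. access 66: MISS, evict 53. Cache (old->new): [46 66]
Total: 8 hits, 10 misses, 8 evictions

Hit rate = 8/18 = 4/9

Answer: 4/9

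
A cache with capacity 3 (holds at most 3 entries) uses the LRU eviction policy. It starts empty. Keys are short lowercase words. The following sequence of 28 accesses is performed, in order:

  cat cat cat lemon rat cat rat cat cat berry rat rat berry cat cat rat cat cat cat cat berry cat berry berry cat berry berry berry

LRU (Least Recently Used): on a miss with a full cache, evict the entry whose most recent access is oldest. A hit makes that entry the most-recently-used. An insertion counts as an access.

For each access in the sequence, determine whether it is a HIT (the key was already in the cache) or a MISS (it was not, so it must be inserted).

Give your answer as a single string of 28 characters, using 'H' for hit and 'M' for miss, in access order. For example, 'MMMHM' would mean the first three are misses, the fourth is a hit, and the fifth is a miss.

LRU simulation (capacity=3):
  1. access cat: MISS. Cache (LRU->MRU): [cat]
  2. access cat: HIT. Cache (LRU->MRU): [cat]
  3. access cat: HIT. Cache (LRU->MRU): [cat]
  4. access lemon: MISS. Cache (LRU->MRU): [cat lemon]
  5. access rat: MISS. Cache (LRU->MRU): [cat lemon rat]
  6. access cat: HIT. Cache (LRU->MRU): [lemon rat cat]
  7. access rat: HIT. Cache (LRU->MRU): [lemon cat rat]
  8. access cat: HIT. Cache (LRU->MRU): [lemon rat cat]
  9. access cat: HIT. Cache (LRU->MRU): [lemon rat cat]
  10. access berry: MISS, evict lemon. Cache (LRU->MRU): [rat cat berry]
  11. access rat: HIT. Cache (LRU->MRU): [cat berry rat]
  12. access rat: HIT. Cache (LRU->MRU): [cat berry rat]
  13. access berry: HIT. Cache (LRU->MRU): [cat rat berry]
  14. access cat: HIT. Cache (LRU->MRU): [rat berry cat]
  15. access cat: HIT. Cache (LRU->MRU): [rat berry cat]
  16. access rat: HIT. Cache (LRU->MRU): [berry cat rat]
  17. access cat: HIT. Cache (LRU->MRU): [berry rat cat]
  18. access cat: HIT. Cache (LRU->MRU): [berry rat cat]
  19. access cat: HIT. Cache (LRU->MRU): [berry rat cat]
  20. access cat: HIT. Cache (LRU->MRU): [berry rat cat]
  21. access berry: HIT. Cache (LRU->MRU): [rat cat berry]
  22. access cat: HIT. Cache (LRU->MRU): [rat berry cat]
  23. access berry: HIT. Cache (LRU->MRU): [rat cat berry]
  24. access berry: HIT. Cache (LRU->MRU): [rat cat berry]
  25. access cat: HIT. Cache (LRU->MRU): [rat berry cat]
  26. access berry: HIT. Cache (LRU->MRU): [rat cat berry]
  27. access berry: HIT. Cache (LRU->MRU): [rat cat berry]
  28. access berry: HIT. Cache (LRU->MRU): [rat cat berry]
Total: 24 hits, 4 misses, 1 evictions

Answer: MHHMMHHHHMHHHHHHHHHHHHHHHHHH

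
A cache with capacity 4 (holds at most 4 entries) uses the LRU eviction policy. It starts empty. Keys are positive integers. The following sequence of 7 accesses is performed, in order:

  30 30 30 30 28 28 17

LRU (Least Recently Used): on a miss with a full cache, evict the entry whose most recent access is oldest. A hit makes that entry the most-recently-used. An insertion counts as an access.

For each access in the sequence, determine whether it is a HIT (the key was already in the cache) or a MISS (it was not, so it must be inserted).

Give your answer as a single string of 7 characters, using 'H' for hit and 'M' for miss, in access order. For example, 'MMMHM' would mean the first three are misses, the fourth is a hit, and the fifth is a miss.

LRU simulation (capacity=4):
  1. access 30: MISS. Cache (LRU->MRU): [30]
  2. access 30: HIT. Cache (LRU->MRU): [30]
  3. access 30: HIT. Cache (LRU->MRU): [30]
  4. access 30: HIT. Cache (LRU->MRU): [30]
  5. access 28: MISS. Cache (LRU->MRU): [30 28]
  6. access 28: HIT. Cache (LRU->MRU): [30 28]
  7. access 17: MISS. Cache (LRU->MRU): [30 28 17]
Total: 4 hits, 3 misses, 0 evictions

Answer: MHHHMHM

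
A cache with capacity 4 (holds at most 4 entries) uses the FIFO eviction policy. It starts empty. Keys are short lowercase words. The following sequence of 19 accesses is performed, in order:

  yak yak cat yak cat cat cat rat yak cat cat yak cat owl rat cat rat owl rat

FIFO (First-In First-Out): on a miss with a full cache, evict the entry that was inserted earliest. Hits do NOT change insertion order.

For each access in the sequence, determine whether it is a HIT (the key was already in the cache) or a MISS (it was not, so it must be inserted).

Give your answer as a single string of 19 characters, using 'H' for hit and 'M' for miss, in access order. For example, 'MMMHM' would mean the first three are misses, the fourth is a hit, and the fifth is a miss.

FIFO simulation (capacity=4):
  1. access yak: MISS. Cache (old->new): [yak]
  2. access yak: HIT. Cache (old->new): [yak]
  3. access cat: MISS. Cache (old->new): [yak cat]
  4. access yak: HIT. Cache (old->new): [yak cat]
  5. access cat: HIT. Cache (old->new): [yak cat]
  6. access cat: HIT. Cache (old->new): [yak cat]
  7. access cat: HIT. Cache (old->new): [yak cat]
  8. access rat: MISS. Cache (old->new): [yak cat rat]
  9. access yak: HIT. Cache (old->new): [yak cat rat]
  10. access cat: HIT. Cache (old->new): [yak cat rat]
  11. access cat: HIT. Cache (old->new): [yak cat rat]
  12. access yak: HIT. Cache (old->new): [yak cat rat]
  13. access cat: HIT. Cache (old->new): [yak cat rat]
  14. access owl: MISS. Cache (old->new): [yak cat rat owl]
  15. access rat: HIT. Cache (old->new): [yak cat rat owl]
  16. access cat: HIT. Cache (old->new): [yak cat rat owl]
  17. access rat: HIT. Cache (old->new): [yak cat rat owl]
  18. access owl: HIT. Cache (old->new): [yak cat rat owl]
  19. access rat: HIT. Cache (old->new): [yak cat rat owl]
Total: 15 hits, 4 misses, 0 evictions

Answer: MHMHHHHMHHHHHMHHHHH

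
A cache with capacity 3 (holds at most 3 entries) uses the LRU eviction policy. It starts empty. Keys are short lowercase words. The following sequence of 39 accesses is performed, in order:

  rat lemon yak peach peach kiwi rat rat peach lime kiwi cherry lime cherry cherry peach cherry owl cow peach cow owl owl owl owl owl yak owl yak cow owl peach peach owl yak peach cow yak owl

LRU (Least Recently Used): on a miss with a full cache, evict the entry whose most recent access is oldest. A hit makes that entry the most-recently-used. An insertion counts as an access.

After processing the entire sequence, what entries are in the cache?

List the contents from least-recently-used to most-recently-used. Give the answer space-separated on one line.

LRU simulation (capacity=3):
  1. access rat: MISS. Cache (LRU->MRU): [rat]
  2. access lemon: MISS. Cache (LRU->MRU): [rat lemon]
  3. access yak: MISS. Cache (LRU->MRU): [rat lemon yak]
  4. access peach: MISS, evict rat. Cache (LRU->MRU): [lemon yak peach]
  5. access peach: HIT. Cache (LRU->MRU): [lemon yak peach]
  6. access kiwi: MISS, evict lemon. Cache (LRU->MRU): [yak peach kiwi]
  7. access rat: MISS, evict yak. Cache (LRU->MRU): [peach kiwi rat]
  8. access rat: HIT. Cache (LRU->MRU): [peach kiwi rat]
  9. access peach: HIT. Cache (LRU->MRU): [kiwi rat peach]
  10. access lime: MISS, evict kiwi. Cache (LRU->MRU): [rat peach lime]
  11. access kiwi: MISS, evict rat. Cache (LRU->MRU): [peach lime kiwi]
  12. access cherry: MISS, evict peach. Cache (LRU->MRU): [lime kiwi cherry]
  13. access lime: HIT. Cache (LRU->MRU): [kiwi cherry lime]
  14. access cherry: HIT. Cache (LRU->MRU): [kiwi lime cherry]
  15. access cherry: HIT. Cache (LRU->MRU): [kiwi lime cherry]
  16. access peach: MISS, evict kiwi. Cache (LRU->MRU): [lime cherry peach]
  17. access cherry: HIT. Cache (LRU->MRU): [lime peach cherry]
  18. access owl: MISS, evict lime. Cache (LRU->MRU): [peach cherry owl]
  19. access cow: MISS, evict peach. Cache (LRU->MRU): [cherry owl cow]
  20. access peach: MISS, evict cherry. Cache (LRU->MRU): [owl cow peach]
  21. access cow: HIT. Cache (LRU->MRU): [owl peach cow]
  22. access owl: HIT. Cache (LRU->MRU): [peach cow owl]
  23. access owl: HIT. Cache (LRU->MRU): [peach cow owl]
  24. access owl: HIT. Cache (LRU->MRU): [peach cow owl]
  25. access owl: HIT. Cache (LRU->MRU): [peach cow owl]
  26. access owl: HIT. Cache (LRU->MRU): [peach cow owl]
  27. access yak: MISS, evict peach. Cache (LRU->MRU): [cow owl yak]
  28. access owl: HIT. Cache (LRU->MRU): [cow yak owl]
  29. access yak: HIT. Cache (LRU->MRU): [cow owl yak]
  30. access cow: HIT. Cache (LRU->MRU): [owl yak cow]
  31. access owl: HIT. Cache (LRU->MRU): [yak cow owl]
  32. access peach: MISS, evict yak. Cache (LRU->MRU): [cow owl peach]
  33. access peach: HIT. Cache (LRU->MRU): [cow owl peach]
  34. access owl: HIT. Cache (LRU->MRU): [cow peach owl]
  35. access yak: MISS, evict cow. Cache (LRU->MRU): [peach owl yak]
  36. access peach: HIT. Cache (LRU->MRU): [owl yak peach]
  37. access cow: MISS, evict owl. Cache (LRU->MRU): [yak peach cow]
  38. access yak: HIT. Cache (LRU->MRU): [peach cow yak]
  39. access owl: MISS, evict peach. Cache (LRU->MRU): [cow yak owl]
Total: 21 hits, 18 misses, 15 evictions

Answer: cow yak owl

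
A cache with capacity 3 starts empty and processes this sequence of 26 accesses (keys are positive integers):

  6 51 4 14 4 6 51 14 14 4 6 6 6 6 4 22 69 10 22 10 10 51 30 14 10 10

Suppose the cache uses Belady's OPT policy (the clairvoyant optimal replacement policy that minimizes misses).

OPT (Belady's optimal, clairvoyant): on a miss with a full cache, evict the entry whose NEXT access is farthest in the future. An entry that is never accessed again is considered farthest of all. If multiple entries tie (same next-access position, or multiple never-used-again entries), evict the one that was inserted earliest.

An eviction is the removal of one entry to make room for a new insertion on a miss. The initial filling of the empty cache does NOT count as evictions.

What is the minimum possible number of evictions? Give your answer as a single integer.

OPT (Belady) simulation (capacity=3):
  1. access 6: MISS. Cache: [6]
  2. access 51: MISS. Cache: [6 51]
  3. access 4: MISS. Cache: [6 51 4]
  4. access 14: MISS, evict 51 (next use: step 7). Cache: [6 4 14]
  5. access 4: HIT. Next use of 4: step 10. Cache: [6 4 14]
  6. access 6: HIT. Next use of 6: step 11. Cache: [6 4 14]
  7. access 51: MISS, evict 6 (next use: step 11). Cache: [4 14 51]
  8. access 14: HIT. Next use of 14: step 9. Cache: [4 14 51]
  9. access 14: HIT. Next use of 14: step 24. Cache: [4 14 51]
  10. access 4: HIT. Next use of 4: step 15. Cache: [4 14 51]
  11. access 6: MISS, evict 14 (next use: step 24). Cache: [4 51 6]
  12. access 6: HIT. Next use of 6: step 13. Cache: [4 51 6]
  13. access 6: HIT. Next use of 6: step 14. Cache: [4 51 6]
  14. access 6: HIT. Next use of 6: never. Cache: [4 51 6]
  15. access 4: HIT. Next use of 4: never. Cache: [4 51 6]
  16. access 22: MISS, evict 4 (next use: never). Cache: [51 6 22]
  17. access 69: MISS, evict 6 (next use: never). Cache: [51 22 69]
  18. access 10: MISS, evict 69 (next use: never). Cache: [51 22 10]
  19. access 22: HIT. Next use of 22: never. Cache: [51 22 10]
  20. access 10: HIT. Next use of 10: step 21. Cache: [51 22 10]
  21. access 10: HIT. Next use of 10: step 25. Cache: [51 22 10]
  22. access 51: HIT. Next use of 51: never. Cache: [51 22 10]
  23. access 30: MISS, evict 51 (next use: never). Cache: [22 10 30]
  24. access 14: MISS, evict 22 (next use: never). Cache: [10 30 14]
  25. access 10: HIT. Next use of 10: step 26. Cache: [10 30 14]
  26. access 10: HIT. Next use of 10: never. Cache: [10 30 14]
Total: 15 hits, 11 misses, 8 evictions

Answer: 8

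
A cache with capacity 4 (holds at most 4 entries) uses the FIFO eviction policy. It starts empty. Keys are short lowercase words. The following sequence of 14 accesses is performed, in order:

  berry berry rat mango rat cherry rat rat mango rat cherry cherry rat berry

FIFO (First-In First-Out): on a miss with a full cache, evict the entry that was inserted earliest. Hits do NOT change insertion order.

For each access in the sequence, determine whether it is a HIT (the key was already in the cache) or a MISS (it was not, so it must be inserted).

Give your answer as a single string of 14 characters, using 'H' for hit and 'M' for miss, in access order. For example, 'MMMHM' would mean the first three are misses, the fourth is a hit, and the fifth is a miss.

FIFO simulation (capacity=4):
  1. access berry: MISS. Cache (old->new): [berry]
  2. access berry: HIT. Cache (old->new): [berry]
  3. access rat: MISS. Cache (old->new): [berry rat]
  4. access mango: MISS. Cache (old->new): [berry rat mango]
  5. access rat: HIT. Cache (old->new): [berry rat mango]
  6. access cherry: MISS. Cache (old->new): [berry rat mango cherry]
  7. access rat: HIT. Cache (old->new): [berry rat mango cherry]
  8. access rat: HIT. Cache (old->new): [berry rat mango cherry]
  9. access mango: HIT. Cache (old->new): [berry rat mango cherry]
  10. access rat: HIT. Cache (old->new): [berry rat mango cherry]
  11. access cherry: HIT. Cache (old->new): [berry rat mango cherry]
  12. access cherry: HIT. Cache (old->new): [berry rat mango cherry]
  13. access rat: HIT. Cache (old->new): [berry rat mango cherry]
  14. access berry: HIT. Cache (old->new): [berry rat mango cherry]
Total: 10 hits, 4 misses, 0 evictions

Answer: MHMMHMHHHHHHHH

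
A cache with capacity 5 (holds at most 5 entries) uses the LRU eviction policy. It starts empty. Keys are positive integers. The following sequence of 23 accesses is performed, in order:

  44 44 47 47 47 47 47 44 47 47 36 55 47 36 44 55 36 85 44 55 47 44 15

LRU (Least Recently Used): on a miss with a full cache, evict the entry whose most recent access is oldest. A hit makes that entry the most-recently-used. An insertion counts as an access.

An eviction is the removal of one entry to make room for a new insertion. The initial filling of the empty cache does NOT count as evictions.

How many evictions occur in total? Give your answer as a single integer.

LRU simulation (capacity=5):
  1. access 44: MISS. Cache (LRU->MRU): [44]
  2. access 44: HIT. Cache (LRU->MRU): [44]
  3. access 47: MISS. Cache (LRU->MRU): [44 47]
  4. access 47: HIT. Cache (LRU->MRU): [44 47]
  5. access 47: HIT. Cache (LRU->MRU): [44 47]
  6. access 47: HIT. Cache (LRU->MRU): [44 47]
  7. access 47: HIT. Cache (LRU->MRU): [44 47]
  8. access 44: HIT. Cache (LRU->MRU): [47 44]
  9. access 47: HIT. Cache (LRU->MRU): [44 47]
  10. access 47: HIT. Cache (LRU->MRU): [44 47]
  11. access 36: MISS. Cache (LRU->MRU): [44 47 36]
  12. access 55: MISS. Cache (LRU->MRU): [44 47 36 55]
  13. access 47: HIT. Cache (LRU->MRU): [44 36 55 47]
  14. access 36: HIT. Cache (LRU->MRU): [44 55 47 36]
  15. access 44: HIT. Cache (LRU->MRU): [55 47 36 44]
  16. access 55: HIT. Cache (LRU->MRU): [47 36 44 55]
  17. access 36: HIT. Cache (LRU->MRU): [47 44 55 36]
  18. access 85: MISS. Cache (LRU->MRU): [47 44 55 36 85]
  19. access 44: HIT. Cache (LRU->MRU): [47 55 36 85 44]
  20. access 55: HIT. Cache (LRU->MRU): [47 36 85 44 55]
  21. access 47: HIT. Cache (LRU->MRU): [36 85 44 55 47]
  22. access 44: HIT. Cache (LRU->MRU): [36 85 55 47 44]
  23. access 15: MISS, evict 36. Cache (LRU->MRU): [85 55 47 44 15]
Total: 17 hits, 6 misses, 1 evictions

Answer: 1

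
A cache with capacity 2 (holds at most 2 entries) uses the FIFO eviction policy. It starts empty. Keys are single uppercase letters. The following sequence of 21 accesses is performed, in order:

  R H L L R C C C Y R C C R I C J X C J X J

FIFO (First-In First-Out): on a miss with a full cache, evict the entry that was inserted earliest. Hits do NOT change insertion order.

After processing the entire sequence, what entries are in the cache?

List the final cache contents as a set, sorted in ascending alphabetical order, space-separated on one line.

Answer: J X

Derivation:
FIFO simulation (capacity=2):
  1. access R: MISS. Cache (old->new): [R]
  2. access H: MISS. Cache (old->new): [R H]
  3. access L: MISS, evict R. Cache (old->new): [H L]
  4. access L: HIT. Cache (old->new): [H L]
  5. access R: MISS, evict H. Cache (old->new): [L R]
  6. access C: MISS, evict L. Cache (old->new): [R C]
  7. access C: HIT. Cache (old->new): [R C]
  8. access C: HIT. Cache (old->new): [R C]
  9. access Y: MISS, evict R. Cache (old->new): [C Y]
  10. access R: MISS, evict C. Cache (old->new): [Y R]
  11. access C: MISS, evict Y. Cache (old->new): [R C]
  12. access C: HIT. Cache (old->new): [R C]
  13. access R: HIT. Cache (old->new): [R C]
  14. access I: MISS, evict R. Cache (old->new): [C I]
  15. access C: HIT. Cache (old->new): [C I]
  16. access J: MISS, evict C. Cache (old->new): [I J]
  17. access X: MISS, evict I. Cache (old->new): [J X]
  18. access C: MISS, evict J. Cache (old->new): [X C]
  19. access J: MISS, evict X. Cache (old->new): [C J]
  20. access X: MISS, evict C. Cache (old->new): [J X]
  21. access J: HIT. Cache (old->new): [J X]
Total: 7 hits, 14 misses, 12 evictions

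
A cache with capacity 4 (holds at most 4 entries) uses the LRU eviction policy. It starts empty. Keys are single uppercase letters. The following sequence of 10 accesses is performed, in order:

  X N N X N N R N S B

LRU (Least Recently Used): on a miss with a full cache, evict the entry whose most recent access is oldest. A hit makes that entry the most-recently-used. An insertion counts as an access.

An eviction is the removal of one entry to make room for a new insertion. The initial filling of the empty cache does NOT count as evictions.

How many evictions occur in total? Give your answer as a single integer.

Answer: 1

Derivation:
LRU simulation (capacity=4):
  1. access X: MISS. Cache (LRU->MRU): [X]
  2. access N: MISS. Cache (LRU->MRU): [X N]
  3. access N: HIT. Cache (LRU->MRU): [X N]
  4. access X: HIT. Cache (LRU->MRU): [N X]
  5. access N: HIT. Cache (LRU->MRU): [X N]
  6. access N: HIT. Cache (LRU->MRU): [X N]
  7. access R: MISS. Cache (LRU->MRU): [X N R]
  8. access N: HIT. Cache (LRU->MRU): [X R N]
  9. access S: MISS. Cache (LRU->MRU): [X R N S]
  10. access B: MISS, evict X. Cache (LRU->MRU): [R N S B]
Total: 5 hits, 5 misses, 1 evictions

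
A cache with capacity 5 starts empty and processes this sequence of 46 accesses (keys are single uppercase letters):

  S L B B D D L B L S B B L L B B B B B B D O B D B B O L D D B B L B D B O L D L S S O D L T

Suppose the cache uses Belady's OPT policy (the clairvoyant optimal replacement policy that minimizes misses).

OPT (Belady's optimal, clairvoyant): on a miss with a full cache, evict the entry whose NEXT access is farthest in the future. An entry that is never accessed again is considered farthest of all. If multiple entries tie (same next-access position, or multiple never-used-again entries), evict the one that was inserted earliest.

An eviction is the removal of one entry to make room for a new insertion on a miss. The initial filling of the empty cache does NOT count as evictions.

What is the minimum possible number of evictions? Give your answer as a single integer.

Answer: 1

Derivation:
OPT (Belady) simulation (capacity=5):
  1. access S: MISS. Cache: [S]
  2. access L: MISS. Cache: [S L]
  3. access B: MISS. Cache: [S L B]
  4. access B: HIT. Next use of B: step 8. Cache: [S L B]
  5. access D: MISS. Cache: [S L B D]
  6. access D: HIT. Next use of D: step 21. Cache: [S L B D]
  7. access L: HIT. Next use of L: step 9. Cache: [S L B D]
  8. access B: HIT. Next use of B: step 11. Cache: [S L B D]
  9. access L: HIT. Next use of L: step 13. Cache: [S L B D]
  10. access S: HIT. Next use of S: step 41. Cache: [S L B D]
  11. access B: HIT. Next use of B: step 12. Cache: [S L B D]
  12. access B: HIT. Next use of B: step 15. Cache: [S L B D]
  13. access L: HIT. Next use of L: step 14. Cache: [S L B D]
  14. access L: HIT. Next use of L: step 28. Cache: [S L B D]
  15. access B: HIT. Next use of B: step 16. Cache: [S L B D]
  16. access B: HIT. Next use of B: step 17. Cache: [S L B D]
  17. access B: HIT. Next use of B: step 18. Cache: [S L B D]
  18. access B: HIT. Next use of B: step 19. Cache: [S L B D]
  19. access B: HIT. Next use of B: step 20. Cache: [S L B D]
  20. access B: HIT. Next use of B: step 23. Cache: [S L B D]
  21. access D: HIT. Next use of D: step 24. Cache: [S L B D]
  22. access O: MISS. Cache: [S L B D O]
  23. access B: HIT. Next use of B: step 25. Cache: [S L B D O]
  24. access D: HIT. Next use of D: step 29. Cache: [S L B D O]
  25. access B: HIT. Next use of B: step 26. Cache: [S L B D O]
  26. access B: HIT. Next use of B: step 31. Cache: [S L B D O]
  27. access O: HIT. Next use of O: step 37. Cache: [S L B D O]
  28. access L: HIT. Next use of L: step 33. Cache: [S L B D O]
  29. access D: HIT. Next use of D: step 30. Cache: [S L B D O]
  30. access D: HIT. Next use of D: step 35. Cache: [S L B D O]
  31. access B: HIT. Next use of B: step 32. Cache: [S L B D O]
  32. access B: HIT. Next use of B: step 34. Cache: [S L B D O]
  33. access L: HIT. Next use of L: step 38. Cache: [S L B D O]
  34. access B: HIT. Next use of B: step 36. Cache: [S L B D O]
  35. access D: HIT. Next use of D: step 39. Cache: [S L B D O]
  36. access B: HIT. Next use of B: never. Cache: [S L B D O]
  37. access O: HIT. Next use of O: step 43. Cache: [S L B D O]
  38. access L: HIT. Next use of L: step 40. Cache: [S L B D O]
  39. access D: HIT. Next use of D: step 44. Cache: [S L B D O]
  40. access L: HIT. Next use of L: step 45. Cache: [S L B D O]
  41. access S: HIT. Next use of S: step 42. Cache: [S L B D O]
  42. access S: HIT. Next use of S: never. Cache: [S L B D O]
  43. access O: HIT. Next use of O: never. Cache: [S L B D O]
  44. access D: HIT. Next use of D: never. Cache: [S L B D O]
  45. access L: HIT. Next use of L: never. Cache: [S L B D O]
  46. access T: MISS, evict S (next use: never). Cache: [L B D O T]
Total: 40 hits, 6 misses, 1 evictions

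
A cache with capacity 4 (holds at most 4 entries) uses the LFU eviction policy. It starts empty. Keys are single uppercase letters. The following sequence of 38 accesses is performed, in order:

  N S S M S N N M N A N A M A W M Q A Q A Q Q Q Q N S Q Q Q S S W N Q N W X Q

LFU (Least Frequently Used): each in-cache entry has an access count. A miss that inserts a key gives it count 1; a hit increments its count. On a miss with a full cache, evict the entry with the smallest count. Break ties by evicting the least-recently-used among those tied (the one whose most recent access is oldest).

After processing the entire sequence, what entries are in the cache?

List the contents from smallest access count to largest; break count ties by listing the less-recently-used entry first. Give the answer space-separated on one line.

Answer: X A N Q

Derivation:
LFU simulation (capacity=4):
  1. access N: MISS. Cache: [N(c=1)]
  2. access S: MISS. Cache: [N(c=1) S(c=1)]
  3. access S: HIT, count now 2. Cache: [N(c=1) S(c=2)]
  4. access M: MISS. Cache: [N(c=1) M(c=1) S(c=2)]
  5. access S: HIT, count now 3. Cache: [N(c=1) M(c=1) S(c=3)]
  6. access N: HIT, count now 2. Cache: [M(c=1) N(c=2) S(c=3)]
  7. access N: HIT, count now 3. Cache: [M(c=1) S(c=3) N(c=3)]
  8. access M: HIT, count now 2. Cache: [M(c=2) S(c=3) N(c=3)]
  9. access N: HIT, count now 4. Cache: [M(c=2) S(c=3) N(c=4)]
  10. access A: MISS. Cache: [A(c=1) M(c=2) S(c=3) N(c=4)]
  11. access N: HIT, count now 5. Cache: [A(c=1) M(c=2) S(c=3) N(c=5)]
  12. access A: HIT, count now 2. Cache: [M(c=2) A(c=2) S(c=3) N(c=5)]
  13. access M: HIT, count now 3. Cache: [A(c=2) S(c=3) M(c=3) N(c=5)]
  14. access A: HIT, count now 3. Cache: [S(c=3) M(c=3) A(c=3) N(c=5)]
  15. access W: MISS, evict S(c=3). Cache: [W(c=1) M(c=3) A(c=3) N(c=5)]
  16. access M: HIT, count now 4. Cache: [W(c=1) A(c=3) M(c=4) N(c=5)]
  17. access Q: MISS, evict W(c=1). Cache: [Q(c=1) A(c=3) M(c=4) N(c=5)]
  18. access A: HIT, count now 4. Cache: [Q(c=1) M(c=4) A(c=4) N(c=5)]
  19. access Q: HIT, count now 2. Cache: [Q(c=2) M(c=4) A(c=4) N(c=5)]
  20. access A: HIT, count now 5. Cache: [Q(c=2) M(c=4) N(c=5) A(c=5)]
  21. access Q: HIT, count now 3. Cache: [Q(c=3) M(c=4) N(c=5) A(c=5)]
  22. access Q: HIT, count now 4. Cache: [M(c=4) Q(c=4) N(c=5) A(c=5)]
  23. access Q: HIT, count now 5. Cache: [M(c=4) N(c=5) A(c=5) Q(c=5)]
  24. access Q: HIT, count now 6. Cache: [M(c=4) N(c=5) A(c=5) Q(c=6)]
  25. access N: HIT, count now 6. Cache: [M(c=4) A(c=5) Q(c=6) N(c=6)]
  26. access S: MISS, evict M(c=4). Cache: [S(c=1) A(c=5) Q(c=6) N(c=6)]
  27. access Q: HIT, count now 7. Cache: [S(c=1) A(c=5) N(c=6) Q(c=7)]
  28. access Q: HIT, count now 8. Cache: [S(c=1) A(c=5) N(c=6) Q(c=8)]
  29. access Q: HIT, count now 9. Cache: [S(c=1) A(c=5) N(c=6) Q(c=9)]
  30. access S: HIT, count now 2. Cache: [S(c=2) A(c=5) N(c=6) Q(c=9)]
  31. access S: HIT, count now 3. Cache: [S(c=3) A(c=5) N(c=6) Q(c=9)]
  32. access W: MISS, evict S(c=3). Cache: [W(c=1) A(c=5) N(c=6) Q(c=9)]
  33. access N: HIT, count now 7. Cache: [W(c=1) A(c=5) N(c=7) Q(c=9)]
  34. access Q: HIT, count now 10. Cache: [W(c=1) A(c=5) N(c=7) Q(c=10)]
  35. access N: HIT, count now 8. Cache: [W(c=1) A(c=5) N(c=8) Q(c=10)]
  36. access W: HIT, count now 2. Cache: [W(c=2) A(c=5) N(c=8) Q(c=10)]
  37. access X: MISS, evict W(c=2). Cache: [X(c=1) A(c=5) N(c=8) Q(c=10)]
  38. access Q: HIT, count now 11. Cache: [X(c=1) A(c=5) N(c=8) Q(c=11)]
Total: 29 hits, 9 misses, 5 evictions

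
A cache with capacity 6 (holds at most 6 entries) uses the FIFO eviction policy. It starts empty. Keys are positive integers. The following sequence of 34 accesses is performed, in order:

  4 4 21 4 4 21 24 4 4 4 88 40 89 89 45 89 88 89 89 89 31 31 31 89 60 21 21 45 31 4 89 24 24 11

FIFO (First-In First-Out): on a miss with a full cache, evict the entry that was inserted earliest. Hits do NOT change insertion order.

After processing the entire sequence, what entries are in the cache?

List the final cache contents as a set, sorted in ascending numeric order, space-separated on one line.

FIFO simulation (capacity=6):
  1. access 4: MISS. Cache (old->new): [4]
  2. access 4: HIT. Cache (old->new): [4]
  3. access 21: MISS. Cache (old->new): [4 21]
  4. access 4: HIT. Cache (old->new): [4 21]
  5. access 4: HIT. Cache (old->new): [4 21]
  6. access 21: HIT. Cache (old->new): [4 21]
  7. access 24: MISS. Cache (old->new): [4 21 24]
  8. access 4: HIT. Cache (old->new): [4 21 24]
  9. access 4: HIT. Cache (old->new): [4 21 24]
  10. access 4: HIT. Cache (old->new): [4 21 24]
  11. access 88: MISS. Cache (old->new): [4 21 24 88]
  12. access 40: MISS. Cache (old->new): [4 21 24 88 40]
  13. access 89: MISS. Cache (old->new): [4 21 24 88 40 89]
  14. access 89: HIT. Cache (old->new): [4 21 24 88 40 89]
  15. access 45: MISS, evict 4. Cache (old->new): [21 24 88 40 89 45]
  16. access 89: HIT. Cache (old->new): [21 24 88 40 89 45]
  17. access 88: HIT. Cache (old->new): [21 24 88 40 89 45]
  18. access 89: HIT. Cache (old->new): [21 24 88 40 89 45]
  19. access 89: HIT. Cache (old->new): [21 24 88 40 89 45]
  20. access 89: HIT. Cache (old->new): [21 24 88 40 89 45]
  21. access 31: MISS, evict 21. Cache (old->new): [24 88 40 89 45 31]
  22. access 31: HIT. Cache (old->new): [24 88 40 89 45 31]
  23. access 31: HIT. Cache (old->new): [24 88 40 89 45 31]
  24. access 89: HIT. Cache (old->new): [24 88 40 89 45 31]
  25. access 60: MISS, evict 24. Cache (old->new): [88 40 89 45 31 60]
  26. access 21: MISS, evict 88. Cache (old->new): [40 89 45 31 60 21]
  27. access 21: HIT. Cache (old->new): [40 89 45 31 60 21]
  28. access 45: HIT. Cache (old->new): [40 89 45 31 60 21]
  29. access 31: HIT. Cache (old->new): [40 89 45 31 60 21]
  30. access 4: MISS, evict 40. Cache (old->new): [89 45 31 60 21 4]
  31. access 89: HIT. Cache (old->new): [89 45 31 60 21 4]
  32. access 24: MISS, evict 89. Cache (old->new): [45 31 60 21 4 24]
  33. access 24: HIT. Cache (old->new): [45 31 60 21 4 24]
  34. access 11: MISS, evict 45. Cache (old->new): [31 60 21 4 24 11]
Total: 21 hits, 13 misses, 7 evictions

Answer: 4 11 21 24 31 60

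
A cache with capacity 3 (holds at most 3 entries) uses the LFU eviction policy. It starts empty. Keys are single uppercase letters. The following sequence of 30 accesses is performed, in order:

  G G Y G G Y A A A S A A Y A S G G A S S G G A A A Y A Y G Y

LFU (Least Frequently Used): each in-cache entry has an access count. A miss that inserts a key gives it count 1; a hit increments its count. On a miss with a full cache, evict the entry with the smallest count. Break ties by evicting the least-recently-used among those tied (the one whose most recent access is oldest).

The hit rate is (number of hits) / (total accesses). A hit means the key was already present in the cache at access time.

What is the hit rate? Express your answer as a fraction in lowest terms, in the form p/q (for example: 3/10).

LFU simulation (capacity=3):
  1. access G: MISS. Cache: [G(c=1)]
  2. access G: HIT, count now 2. Cache: [G(c=2)]
  3. access Y: MISS. Cache: [Y(c=1) G(c=2)]
  4. access G: HIT, count now 3. Cache: [Y(c=1) G(c=3)]
  5. access G: HIT, count now 4. Cache: [Y(c=1) G(c=4)]
  6. access Y: HIT, count now 2. Cache: [Y(c=2) G(c=4)]
  7. access A: MISS. Cache: [A(c=1) Y(c=2) G(c=4)]
  8. access A: HIT, count now 2. Cache: [Y(c=2) A(c=2) G(c=4)]
  9. access A: HIT, count now 3. Cache: [Y(c=2) A(c=3) G(c=4)]
  10. access S: MISS, evict Y(c=2). Cache: [S(c=1) A(c=3) G(c=4)]
  11. access A: HIT, count now 4. Cache: [S(c=1) G(c=4) A(c=4)]
  12. access A: HIT, count now 5. Cache: [S(c=1) G(c=4) A(c=5)]
  13. access Y: MISS, evict S(c=1). Cache: [Y(c=1) G(c=4) A(c=5)]
  14. access A: HIT, count now 6. Cache: [Y(c=1) G(c=4) A(c=6)]
  15. access S: MISS, evict Y(c=1). Cache: [S(c=1) G(c=4) A(c=6)]
  16. access G: HIT, count now 5. Cache: [S(c=1) G(c=5) A(c=6)]
  17. access G: HIT, count now 6. Cache: [S(c=1) A(c=6) G(c=6)]
  18. access A: HIT, count now 7. Cache: [S(c=1) G(c=6) A(c=7)]
  19. access S: HIT, count now 2. Cache: [S(c=2) G(c=6) A(c=7)]
  20. access S: HIT, count now 3. Cache: [S(c=3) G(c=6) A(c=7)]
  21. access G: HIT, count now 7. Cache: [S(c=3) A(c=7) G(c=7)]
  22. access G: HIT, count now 8. Cache: [S(c=3) A(c=7) G(c=8)]
  23. access A: HIT, count now 8. Cache: [S(c=3) G(c=8) A(c=8)]
  24. access A: HIT, count now 9. Cache: [S(c=3) G(c=8) A(c=9)]
  25. access A: HIT, count now 10. Cache: [S(c=3) G(c=8) A(c=10)]
  26. access Y: MISS, evict S(c=3). Cache: [Y(c=1) G(c=8) A(c=10)]
  27. access A: HIT, count now 11. Cache: [Y(c=1) G(c=8) A(c=11)]
  28. access Y: HIT, count now 2. Cache: [Y(c=2) G(c=8) A(c=11)]
  29. access G: HIT, count now 9. Cache: [Y(c=2) G(c=9) A(c=11)]
  30. access Y: HIT, count now 3. Cache: [Y(c=3) G(c=9) A(c=11)]
Total: 23 hits, 7 misses, 4 evictions

Hit rate = 23/30

Answer: 23/30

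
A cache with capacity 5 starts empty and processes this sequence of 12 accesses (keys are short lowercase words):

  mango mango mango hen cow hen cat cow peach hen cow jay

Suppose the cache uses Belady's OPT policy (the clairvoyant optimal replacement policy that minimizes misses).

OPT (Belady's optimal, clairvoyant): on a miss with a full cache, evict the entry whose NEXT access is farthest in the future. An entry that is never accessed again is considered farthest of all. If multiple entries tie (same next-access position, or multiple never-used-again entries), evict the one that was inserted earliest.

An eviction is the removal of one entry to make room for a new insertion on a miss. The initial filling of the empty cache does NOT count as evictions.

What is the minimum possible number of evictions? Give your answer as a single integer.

Answer: 1

Derivation:
OPT (Belady) simulation (capacity=5):
  1. access mango: MISS. Cache: [mango]
  2. access mango: HIT. Next use of mango: step 3. Cache: [mango]
  3. access mango: HIT. Next use of mango: never. Cache: [mango]
  4. access hen: MISS. Cache: [mango hen]
  5. access cow: MISS. Cache: [mango hen cow]
  6. access hen: HIT. Next use of hen: step 10. Cache: [mango hen cow]
  7. access cat: MISS. Cache: [mango hen cow cat]
  8. access cow: HIT. Next use of cow: step 11. Cache: [mango hen cow cat]
  9. access peach: MISS. Cache: [mango hen cow cat peach]
  10. access hen: HIT. Next use of hen: never. Cache: [mango hen cow cat peach]
  11. access cow: HIT. Next use of cow: never. Cache: [mango hen cow cat peach]
  12. access jay: MISS, evict mango (next use: never). Cache: [hen cow cat peach jay]
Total: 6 hits, 6 misses, 1 evictions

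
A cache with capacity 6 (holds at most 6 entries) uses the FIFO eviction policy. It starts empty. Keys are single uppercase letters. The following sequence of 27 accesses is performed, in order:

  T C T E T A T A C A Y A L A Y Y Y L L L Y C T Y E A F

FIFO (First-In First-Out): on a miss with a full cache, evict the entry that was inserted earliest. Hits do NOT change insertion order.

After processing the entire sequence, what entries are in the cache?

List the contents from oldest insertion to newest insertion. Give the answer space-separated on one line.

Answer: C E A Y L F

Derivation:
FIFO simulation (capacity=6):
  1. access T: MISS. Cache (old->new): [T]
  2. access C: MISS. Cache (old->new): [T C]
  3. access T: HIT. Cache (old->new): [T C]
  4. access E: MISS. Cache (old->new): [T C E]
  5. access T: HIT. Cache (old->new): [T C E]
  6. access A: MISS. Cache (old->new): [T C E A]
  7. access T: HIT. Cache (old->new): [T C E A]
  8. access A: HIT. Cache (old->new): [T C E A]
  9. access C: HIT. Cache (old->new): [T C E A]
  10. access A: HIT. Cache (old->new): [T C E A]
  11. access Y: MISS. Cache (old->new): [T C E A Y]
  12. access A: HIT. Cache (old->new): [T C E A Y]
  13. access L: MISS. Cache (old->new): [T C E A Y L]
  14. access A: HIT. Cache (old->new): [T C E A Y L]
  15. access Y: HIT. Cache (old->new): [T C E A Y L]
  16. access Y: HIT. Cache (old->new): [T C E A Y L]
  17. access Y: HIT. Cache (old->new): [T C E A Y L]
  18. access L: HIT. Cache (old->new): [T C E A Y L]
  19. access L: HIT. Cache (old->new): [T C E A Y L]
  20. access L: HIT. Cache (old->new): [T C E A Y L]
  21. access Y: HIT. Cache (old->new): [T C E A Y L]
  22. access C: HIT. Cache (old->new): [T C E A Y L]
  23. access T: HIT. Cache (old->new): [T C E A Y L]
  24. access Y: HIT. Cache (old->new): [T C E A Y L]
  25. access E: HIT. Cache (old->new): [T C E A Y L]
  26. access A: HIT. Cache (old->new): [T C E A Y L]
  27. access F: MISS, evict T. Cache (old->new): [C E A Y L F]
Total: 20 hits, 7 misses, 1 evictions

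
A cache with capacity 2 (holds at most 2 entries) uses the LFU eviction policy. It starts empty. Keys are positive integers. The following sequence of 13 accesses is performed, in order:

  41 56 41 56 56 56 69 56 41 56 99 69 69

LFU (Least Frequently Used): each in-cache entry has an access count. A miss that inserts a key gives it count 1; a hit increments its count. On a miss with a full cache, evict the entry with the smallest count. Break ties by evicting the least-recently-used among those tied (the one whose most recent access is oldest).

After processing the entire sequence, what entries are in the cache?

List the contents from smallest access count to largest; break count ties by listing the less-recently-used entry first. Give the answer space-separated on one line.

Answer: 69 56

Derivation:
LFU simulation (capacity=2):
  1. access 41: MISS. Cache: [41(c=1)]
  2. access 56: MISS. Cache: [41(c=1) 56(c=1)]
  3. access 41: HIT, count now 2. Cache: [56(c=1) 41(c=2)]
  4. access 56: HIT, count now 2. Cache: [41(c=2) 56(c=2)]
  5. access 56: HIT, count now 3. Cache: [41(c=2) 56(c=3)]
  6. access 56: HIT, count now 4. Cache: [41(c=2) 56(c=4)]
  7. access 69: MISS, evict 41(c=2). Cache: [69(c=1) 56(c=4)]
  8. access 56: HIT, count now 5. Cache: [69(c=1) 56(c=5)]
  9. access 41: MISS, evict 69(c=1). Cache: [41(c=1) 56(c=5)]
  10. access 56: HIT, count now 6. Cache: [41(c=1) 56(c=6)]
  11. access 99: MISS, evict 41(c=1). Cache: [99(c=1) 56(c=6)]
  12. access 69: MISS, evict 99(c=1). Cache: [69(c=1) 56(c=6)]
  13. access 69: HIT, count now 2. Cache: [69(c=2) 56(c=6)]
Total: 7 hits, 6 misses, 4 evictions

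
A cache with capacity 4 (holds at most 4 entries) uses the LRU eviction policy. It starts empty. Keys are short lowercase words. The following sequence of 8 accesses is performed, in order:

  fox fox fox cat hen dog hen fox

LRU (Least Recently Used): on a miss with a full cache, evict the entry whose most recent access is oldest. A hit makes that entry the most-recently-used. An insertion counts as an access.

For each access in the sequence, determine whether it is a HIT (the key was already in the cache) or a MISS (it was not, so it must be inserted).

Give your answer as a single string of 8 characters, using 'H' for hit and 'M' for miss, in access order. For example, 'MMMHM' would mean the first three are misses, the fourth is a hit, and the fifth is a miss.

Answer: MHHMMMHH

Derivation:
LRU simulation (capacity=4):
  1. access fox: MISS. Cache (LRU->MRU): [fox]
  2. access fox: HIT. Cache (LRU->MRU): [fox]
  3. access fox: HIT. Cache (LRU->MRU): [fox]
  4. access cat: MISS. Cache (LRU->MRU): [fox cat]
  5. access hen: MISS. Cache (LRU->MRU): [fox cat hen]
  6. access dog: MISS. Cache (LRU->MRU): [fox cat hen dog]
  7. access hen: HIT. Cache (LRU->MRU): [fox cat dog hen]
  8. access fox: HIT. Cache (LRU->MRU): [cat dog hen fox]
Total: 4 hits, 4 misses, 0 evictions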